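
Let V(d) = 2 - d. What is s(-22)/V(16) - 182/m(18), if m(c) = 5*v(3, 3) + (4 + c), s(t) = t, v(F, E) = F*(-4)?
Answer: 846/133 ≈ 6.3609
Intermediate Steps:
v(F, E) = -4*F
m(c) = -56 + c (m(c) = 5*(-4*3) + (4 + c) = 5*(-12) + (4 + c) = -60 + (4 + c) = -56 + c)
s(-22)/V(16) - 182/m(18) = -22/(2 - 1*16) - 182/(-56 + 18) = -22/(2 - 16) - 182/(-38) = -22/(-14) - 182*(-1/38) = -22*(-1/14) + 91/19 = 11/7 + 91/19 = 846/133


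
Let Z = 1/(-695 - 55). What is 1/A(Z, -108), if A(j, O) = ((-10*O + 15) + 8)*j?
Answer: -750/1103 ≈ -0.67996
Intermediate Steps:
Z = -1/750 (Z = 1/(-750) = -1/750 ≈ -0.0013333)
A(j, O) = j*(23 - 10*O) (A(j, O) = ((15 - 10*O) + 8)*j = (23 - 10*O)*j = j*(23 - 10*O))
1/A(Z, -108) = 1/(-(23 - 10*(-108))/750) = 1/(-(23 + 1080)/750) = 1/(-1/750*1103) = 1/(-1103/750) = -750/1103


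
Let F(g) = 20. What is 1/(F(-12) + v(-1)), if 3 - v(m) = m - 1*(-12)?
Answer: 1/12 ≈ 0.083333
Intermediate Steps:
v(m) = -9 - m (v(m) = 3 - (m - 1*(-12)) = 3 - (m + 12) = 3 - (12 + m) = 3 + (-12 - m) = -9 - m)
1/(F(-12) + v(-1)) = 1/(20 + (-9 - 1*(-1))) = 1/(20 + (-9 + 1)) = 1/(20 - 8) = 1/12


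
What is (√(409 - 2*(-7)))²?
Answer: 423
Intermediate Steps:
(√(409 - 2*(-7)))² = (√(409 + 14))² = (√423)² = (3*√47)² = 423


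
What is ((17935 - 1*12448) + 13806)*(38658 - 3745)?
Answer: 673576509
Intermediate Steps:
((17935 - 1*12448) + 13806)*(38658 - 3745) = ((17935 - 12448) + 13806)*34913 = (5487 + 13806)*34913 = 19293*34913 = 673576509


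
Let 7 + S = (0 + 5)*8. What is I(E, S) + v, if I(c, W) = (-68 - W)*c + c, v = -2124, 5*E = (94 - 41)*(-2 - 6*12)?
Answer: 76316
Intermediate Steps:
E = -3922/5 (E = ((94 - 41)*(-2 - 6*12))/5 = (53*(-2 - 72))/5 = (53*(-74))/5 = (1/5)*(-3922) = -3922/5 ≈ -784.40)
S = 33 (S = -7 + (0 + 5)*8 = -7 + 5*8 = -7 + 40 = 33)
I(c, W) = c + c*(-68 - W) (I(c, W) = c*(-68 - W) + c = c + c*(-68 - W))
I(E, S) + v = -1*(-3922/5)*(67 + 33) - 2124 = -1*(-3922/5)*100 - 2124 = 78440 - 2124 = 76316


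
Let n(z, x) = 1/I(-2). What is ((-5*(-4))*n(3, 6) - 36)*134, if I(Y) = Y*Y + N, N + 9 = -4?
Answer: -46096/9 ≈ -5121.8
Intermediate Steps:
N = -13 (N = -9 - 4 = -13)
I(Y) = -13 + Y**2 (I(Y) = Y*Y - 13 = Y**2 - 13 = -13 + Y**2)
n(z, x) = -1/9 (n(z, x) = 1/(-13 + (-2)**2) = 1/(-13 + 4) = 1/(-9) = 1*(-1/9) = -1/9)
((-5*(-4))*n(3, 6) - 36)*134 = (-5*(-4)*(-1/9) - 36)*134 = (20*(-1/9) - 36)*134 = (-20/9 - 36)*134 = -344/9*134 = -46096/9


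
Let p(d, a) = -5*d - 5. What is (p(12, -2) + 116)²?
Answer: 2601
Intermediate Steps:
p(d, a) = -5 - 5*d
(p(12, -2) + 116)² = ((-5 - 5*12) + 116)² = ((-5 - 60) + 116)² = (-65 + 116)² = 51² = 2601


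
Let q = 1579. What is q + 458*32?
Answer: 16235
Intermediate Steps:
q + 458*32 = 1579 + 458*32 = 1579 + 14656 = 16235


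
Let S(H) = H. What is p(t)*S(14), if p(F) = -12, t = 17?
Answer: -168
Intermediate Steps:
p(t)*S(14) = -12*14 = -168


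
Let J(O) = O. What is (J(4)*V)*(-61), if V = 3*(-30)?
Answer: 21960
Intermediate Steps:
V = -90
(J(4)*V)*(-61) = (4*(-90))*(-61) = -360*(-61) = 21960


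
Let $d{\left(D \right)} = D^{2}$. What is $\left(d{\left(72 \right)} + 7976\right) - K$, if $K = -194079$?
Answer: $207239$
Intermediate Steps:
$\left(d{\left(72 \right)} + 7976\right) - K = \left(72^{2} + 7976\right) - -194079 = \left(5184 + 7976\right) + 194079 = 13160 + 194079 = 207239$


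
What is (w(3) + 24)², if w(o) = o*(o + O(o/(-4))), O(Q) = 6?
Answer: 2601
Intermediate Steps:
w(o) = o*(6 + o) (w(o) = o*(o + 6) = o*(6 + o))
(w(3) + 24)² = (3*(6 + 3) + 24)² = (3*9 + 24)² = (27 + 24)² = 51² = 2601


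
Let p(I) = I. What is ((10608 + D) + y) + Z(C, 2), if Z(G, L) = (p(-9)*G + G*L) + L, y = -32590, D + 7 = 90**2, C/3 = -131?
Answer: -11136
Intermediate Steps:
C = -393 (C = 3*(-131) = -393)
D = 8093 (D = -7 + 90**2 = -7 + 8100 = 8093)
Z(G, L) = L - 9*G + G*L (Z(G, L) = (-9*G + G*L) + L = L - 9*G + G*L)
((10608 + D) + y) + Z(C, 2) = ((10608 + 8093) - 32590) + (2 - 9*(-393) - 393*2) = (18701 - 32590) + (2 + 3537 - 786) = -13889 + 2753 = -11136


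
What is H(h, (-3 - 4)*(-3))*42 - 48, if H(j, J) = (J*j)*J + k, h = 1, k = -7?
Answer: 18180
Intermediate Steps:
H(j, J) = -7 + j*J² (H(j, J) = (J*j)*J - 7 = j*J² - 7 = -7 + j*J²)
H(h, (-3 - 4)*(-3))*42 - 48 = (-7 + 1*((-3 - 4)*(-3))²)*42 - 48 = (-7 + 1*(-7*(-3))²)*42 - 48 = (-7 + 1*21²)*42 - 48 = (-7 + 1*441)*42 - 48 = (-7 + 441)*42 - 48 = 434*42 - 48 = 18228 - 48 = 18180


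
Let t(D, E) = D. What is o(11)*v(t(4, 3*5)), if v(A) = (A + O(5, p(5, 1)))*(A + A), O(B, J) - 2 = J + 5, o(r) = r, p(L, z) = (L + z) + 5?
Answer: 1936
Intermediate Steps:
p(L, z) = 5 + L + z
O(B, J) = 7 + J (O(B, J) = 2 + (J + 5) = 2 + (5 + J) = 7 + J)
v(A) = 2*A*(18 + A) (v(A) = (A + (7 + (5 + 5 + 1)))*(A + A) = (A + (7 + 11))*(2*A) = (A + 18)*(2*A) = (18 + A)*(2*A) = 2*A*(18 + A))
o(11)*v(t(4, 3*5)) = 11*(2*4*(18 + 4)) = 11*(2*4*22) = 11*176 = 1936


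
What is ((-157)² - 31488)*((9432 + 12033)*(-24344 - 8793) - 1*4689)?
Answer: 4864515004566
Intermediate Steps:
((-157)² - 31488)*((9432 + 12033)*(-24344 - 8793) - 1*4689) = (24649 - 31488)*(21465*(-33137) - 4689) = -6839*(-711285705 - 4689) = -6839*(-711290394) = 4864515004566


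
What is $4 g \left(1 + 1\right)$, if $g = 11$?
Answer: $88$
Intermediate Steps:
$4 g \left(1 + 1\right) = 4 \cdot 11 \left(1 + 1\right) = 44 \cdot 2 = 88$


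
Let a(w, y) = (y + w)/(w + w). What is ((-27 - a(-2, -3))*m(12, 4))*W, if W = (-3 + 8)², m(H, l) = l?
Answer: -2825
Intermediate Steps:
a(w, y) = (w + y)/(2*w) (a(w, y) = (w + y)/((2*w)) = (w + y)*(1/(2*w)) = (w + y)/(2*w))
W = 25 (W = 5² = 25)
((-27 - a(-2, -3))*m(12, 4))*W = ((-27 - (-2 - 3)/(2*(-2)))*4)*25 = ((-27 - (-1)*(-5)/(2*2))*4)*25 = ((-27 - 1*5/4)*4)*25 = ((-27 - 5/4)*4)*25 = -113/4*4*25 = -113*25 = -2825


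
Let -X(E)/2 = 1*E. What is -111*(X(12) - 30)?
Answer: 5994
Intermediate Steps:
X(E) = -2*E
-111*(X(12) - 30) = -111*(-2*12 - 30) = -111*(-24 - 30) = -111*(-54) = 5994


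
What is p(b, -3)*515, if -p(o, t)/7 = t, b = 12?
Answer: 10815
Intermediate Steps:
p(o, t) = -7*t
p(b, -3)*515 = -7*(-3)*515 = 21*515 = 10815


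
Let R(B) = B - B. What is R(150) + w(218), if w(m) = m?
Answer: 218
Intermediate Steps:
R(B) = 0
R(150) + w(218) = 0 + 218 = 218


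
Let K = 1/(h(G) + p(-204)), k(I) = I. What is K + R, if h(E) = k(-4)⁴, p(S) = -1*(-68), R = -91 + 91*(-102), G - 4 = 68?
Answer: -3036851/324 ≈ -9373.0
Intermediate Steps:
G = 72 (G = 4 + 68 = 72)
R = -9373 (R = -91 - 9282 = -9373)
p(S) = 68
h(E) = 256 (h(E) = (-4)⁴ = 256)
K = 1/324 (K = 1/(256 + 68) = 1/324 ≈ 0.0030864)
K + R = 1/324 - 9373 = -3036851/324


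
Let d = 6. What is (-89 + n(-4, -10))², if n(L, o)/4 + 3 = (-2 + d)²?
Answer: 1369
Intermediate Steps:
n(L, o) = 52 (n(L, o) = -12 + 4*(-2 + 6)² = -12 + 4*4² = -12 + 4*16 = -12 + 64 = 52)
(-89 + n(-4, -10))² = (-89 + 52)² = (-37)² = 1369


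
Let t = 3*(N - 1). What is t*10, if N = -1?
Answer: -60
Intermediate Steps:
t = -6 (t = 3*(-1 - 1) = 3*(-2) = -6)
t*10 = -6*10 = -60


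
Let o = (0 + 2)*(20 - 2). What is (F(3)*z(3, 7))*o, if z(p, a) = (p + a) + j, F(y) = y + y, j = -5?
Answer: 1080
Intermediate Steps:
F(y) = 2*y
z(p, a) = -5 + a + p (z(p, a) = (p + a) - 5 = (a + p) - 5 = -5 + a + p)
o = 36 (o = 2*18 = 36)
(F(3)*z(3, 7))*o = ((2*3)*(-5 + 7 + 3))*36 = (6*5)*36 = 30*36 = 1080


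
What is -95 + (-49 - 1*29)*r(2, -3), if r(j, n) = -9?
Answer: 607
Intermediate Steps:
-95 + (-49 - 1*29)*r(2, -3) = -95 + (-49 - 1*29)*(-9) = -95 + (-49 - 29)*(-9) = -95 - 78*(-9) = -95 + 702 = 607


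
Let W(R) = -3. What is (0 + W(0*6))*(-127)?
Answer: 381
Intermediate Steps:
(0 + W(0*6))*(-127) = (0 - 3)*(-127) = -3*(-127) = 381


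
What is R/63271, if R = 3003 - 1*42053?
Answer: -39050/63271 ≈ -0.61719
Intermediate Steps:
R = -39050 (R = 3003 - 42053 = -39050)
R/63271 = -39050/63271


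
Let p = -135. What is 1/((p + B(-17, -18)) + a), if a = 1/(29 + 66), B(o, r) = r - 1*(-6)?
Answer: -95/13964 ≈ -0.0068032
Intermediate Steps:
B(o, r) = 6 + r (B(o, r) = r + 6 = 6 + r)
a = 1/95 ≈ 0.010526
1/((p + B(-17, -18)) + a) = 1/((-135 + (6 - 18)) + 1/95) = 1/((-135 - 12) + 1/95) = 1/(-147 + 1/95) = 1/(-13964/95) = -95/13964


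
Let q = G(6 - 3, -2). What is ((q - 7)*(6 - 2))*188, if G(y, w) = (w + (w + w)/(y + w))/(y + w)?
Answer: -9776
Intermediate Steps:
G(y, w) = (w + 2*w/(w + y))/(w + y) (G(y, w) = (w + (2*w)/(w + y))/(w + y) = (w + 2*w/(w + y))/(w + y))
q = -6 (q = -2*(2 - 2 + (6 - 3))/(-2 + (6 - 3))² = -2*(2 - 2 + 3)/(-2 + 3)² = -2*3/1² = -2*1*3 = -6)
((q - 7)*(6 - 2))*188 = ((-6 - 7)*(6 - 2))*188 = -13*4*188 = -52*188 = -9776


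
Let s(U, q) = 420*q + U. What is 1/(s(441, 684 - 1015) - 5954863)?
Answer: -1/6093442 ≈ -1.6411e-7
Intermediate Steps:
s(U, q) = U + 420*q
1/(s(441, 684 - 1015) - 5954863) = 1/((441 + 420*(684 - 1015)) - 5954863) = 1/((441 + 420*(-331)) - 5954863) = 1/((441 - 139020) - 5954863) = 1/(-138579 - 5954863) = 1/(-6093442) = -1/6093442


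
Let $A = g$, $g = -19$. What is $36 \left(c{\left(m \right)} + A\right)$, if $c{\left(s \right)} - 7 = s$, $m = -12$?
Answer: $-864$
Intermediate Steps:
$c{\left(s \right)} = 7 + s$
$A = -19$
$36 \left(c{\left(m \right)} + A\right) = 36 \left(\left(7 - 12\right) - 19\right) = 36 \left(-5 - 19\right) = 36 \left(-24\right) = -864$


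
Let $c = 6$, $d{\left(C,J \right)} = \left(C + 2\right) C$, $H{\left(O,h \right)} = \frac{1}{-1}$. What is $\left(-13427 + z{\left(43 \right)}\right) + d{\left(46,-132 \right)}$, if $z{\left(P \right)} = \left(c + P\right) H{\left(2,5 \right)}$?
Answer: $-11268$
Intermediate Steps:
$H{\left(O,h \right)} = -1$
$d{\left(C,J \right)} = C \left(2 + C\right)$ ($d{\left(C,J \right)} = \left(2 + C\right) C = C \left(2 + C\right)$)
$z{\left(P \right)} = -6 - P$ ($z{\left(P \right)} = \left(6 + P\right) \left(-1\right) = -6 - P$)
$\left(-13427 + z{\left(43 \right)}\right) + d{\left(46,-132 \right)} = \left(-13427 - 49\right) + 46 \left(2 + 46\right) = \left(-13427 - 49\right) + 46 \cdot 48 = \left(-13427 - 49\right) + 2208 = -13476 + 2208 = -11268$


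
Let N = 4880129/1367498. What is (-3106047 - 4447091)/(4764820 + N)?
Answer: -10328901108724/6515886700489 ≈ -1.5852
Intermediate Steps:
N = 4880129/1367498 (N = 4880129*(1/1367498) = 4880129/1367498 ≈ 3.5687)
(-3106047 - 4447091)/(4764820 + N) = (-3106047 - 4447091)/(4764820 + 4880129/1367498) = -7553138/6515886700489/1367498 = -7553138*1367498/6515886700489 = -10328901108724/6515886700489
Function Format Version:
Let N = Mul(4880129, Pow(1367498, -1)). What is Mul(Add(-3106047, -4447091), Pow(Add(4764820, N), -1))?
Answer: Rational(-10328901108724, 6515886700489) ≈ -1.5852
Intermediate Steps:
N = Rational(4880129, 1367498) (N = Mul(4880129, Rational(1, 1367498)) = Rational(4880129, 1367498) ≈ 3.5687)
Mul(Add(-3106047, -4447091), Pow(Add(4764820, N), -1)) = Mul(Add(-3106047, -4447091), Pow(Add(4764820, Rational(4880129, 1367498)), -1)) = Mul(-7553138, Pow(Rational(6515886700489, 1367498), -1)) = Mul(-7553138, Rational(1367498, 6515886700489)) = Rational(-10328901108724, 6515886700489)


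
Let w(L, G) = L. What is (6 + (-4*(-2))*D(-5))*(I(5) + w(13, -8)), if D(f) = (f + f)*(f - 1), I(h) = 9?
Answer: 10692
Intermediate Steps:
D(f) = 2*f*(-1 + f) (D(f) = (2*f)*(-1 + f) = 2*f*(-1 + f))
(6 + (-4*(-2))*D(-5))*(I(5) + w(13, -8)) = (6 + (-4*(-2))*(2*(-5)*(-1 - 5)))*(9 + 13) = (6 + 8*(2*(-5)*(-6)))*22 = (6 + 8*60)*22 = (6 + 480)*22 = 486*22 = 10692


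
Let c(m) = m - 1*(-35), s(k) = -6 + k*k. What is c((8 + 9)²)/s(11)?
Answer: 324/115 ≈ 2.8174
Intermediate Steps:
s(k) = -6 + k²
c(m) = 35 + m (c(m) = m + 35 = 35 + m)
c((8 + 9)²)/s(11) = (35 + (8 + 9)²)/(-6 + 11²) = (35 + 17²)/(-6 + 121) = (35 + 289)/115 = 324*(1/115) = 324/115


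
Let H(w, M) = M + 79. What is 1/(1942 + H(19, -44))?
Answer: 1/1977 ≈ 0.00050582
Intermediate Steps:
H(w, M) = 79 + M
1/(1942 + H(19, -44)) = 1/(1942 + (79 - 44)) = 1/(1942 + 35) = 1/1977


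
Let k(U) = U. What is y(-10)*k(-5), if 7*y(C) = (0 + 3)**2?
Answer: -45/7 ≈ -6.4286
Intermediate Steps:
y(C) = 9/7 (y(C) = (0 + 3)**2/7 = (1/7)*3**2 = (1/7)*9 = 9/7)
y(-10)*k(-5) = (9/7)*(-5) = -45/7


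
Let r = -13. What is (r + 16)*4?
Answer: 12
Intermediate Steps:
(r + 16)*4 = (-13 + 16)*4 = 3*4 = 12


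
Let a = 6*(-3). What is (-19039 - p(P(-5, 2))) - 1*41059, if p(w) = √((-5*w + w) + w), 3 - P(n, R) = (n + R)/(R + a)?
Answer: -60098 - 3*I*√15/4 ≈ -60098.0 - 2.9047*I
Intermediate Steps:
a = -18
P(n, R) = 3 - (R + n)/(-18 + R) (P(n, R) = 3 - (n + R)/(R - 18) = 3 - (R + n)/(-18 + R))
p(w) = √3*√(-w) (p(w) = √(-4*w + w) = √(-3*w) = √3*√(-w))
(-19039 - p(P(-5, 2))) - 1*41059 = (-19039 - √3*√(-(-54 - 1*(-5) + 2*2)/(-18 + 2))) - 1*41059 = (-19039 - √3*√(-(-54 + 5 + 4)/(-16))) - 41059 = (-19039 - √3*√(-(-1)*(-45)/16)) - 41059 = (-19039 - √3*√(-1*45/16)) - 41059 = (-19039 - √3*√(-45/16)) - 41059 = (-19039 - √3*3*I*√5/4) - 41059 = (-19039 - 3*I*√15/4) - 41059 = -60098 - 3*I*√15/4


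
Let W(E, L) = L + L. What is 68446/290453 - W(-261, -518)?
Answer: 300977754/290453 ≈ 1036.2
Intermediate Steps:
W(E, L) = 2*L
68446/290453 - W(-261, -518) = 68446/290453 - 2*(-518) = 68446*(1/290453) - 1*(-1036) = 68446/290453 + 1036 = 300977754/290453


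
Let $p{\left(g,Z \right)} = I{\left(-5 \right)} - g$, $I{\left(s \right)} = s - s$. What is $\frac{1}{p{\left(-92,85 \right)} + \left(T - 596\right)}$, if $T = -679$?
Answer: $- \frac{1}{1183} \approx -0.00084531$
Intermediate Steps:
$I{\left(s \right)} = 0$
$p{\left(g,Z \right)} = - g$ ($p{\left(g,Z \right)} = 0 - g = - g$)
$\frac{1}{p{\left(-92,85 \right)} + \left(T - 596\right)} = \frac{1}{\left(-1\right) \left(-92\right) - 1275} = \frac{1}{92 - 1275} = \frac{1}{-1183} = - \frac{1}{1183}$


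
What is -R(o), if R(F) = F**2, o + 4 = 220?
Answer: -46656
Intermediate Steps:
o = 216 (o = -4 + 220 = 216)
-R(o) = -1*216**2 = -1*46656 = -46656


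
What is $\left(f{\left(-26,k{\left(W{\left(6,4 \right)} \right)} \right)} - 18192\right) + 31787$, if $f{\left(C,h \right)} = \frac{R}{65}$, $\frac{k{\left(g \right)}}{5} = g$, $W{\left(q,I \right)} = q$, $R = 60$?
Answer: $\frac{176747}{13} \approx 13596.0$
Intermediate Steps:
$k{\left(g \right)} = 5 g$
$f{\left(C,h \right)} = \frac{12}{13}$ ($f{\left(C,h \right)} = \frac{60}{65} = 60 \cdot \frac{1}{65} = \frac{12}{13}$)
$\left(f{\left(-26,k{\left(W{\left(6,4 \right)} \right)} \right)} - 18192\right) + 31787 = \left(\frac{12}{13} - 18192\right) + 31787 = - \frac{236484}{13} + 31787 = \frac{176747}{13}$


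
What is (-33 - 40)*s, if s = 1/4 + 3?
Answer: -949/4 ≈ -237.25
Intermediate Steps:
s = 13/4 (s = 1/4 + 3 = 13/4 ≈ 3.2500)
(-33 - 40)*s = (-33 - 40)*(13/4) = -73*13/4 = -949/4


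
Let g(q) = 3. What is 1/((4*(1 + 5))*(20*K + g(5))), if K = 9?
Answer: 1/4392 ≈ 0.00022769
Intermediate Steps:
1/((4*(1 + 5))*(20*K + g(5))) = 1/((4*(1 + 5))*(20*9 + 3)) = 1/((4*6)*(180 + 3)) = 1/(24*183) = 1/4392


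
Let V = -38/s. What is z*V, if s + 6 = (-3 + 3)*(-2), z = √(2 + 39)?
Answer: 19*√41/3 ≈ 40.553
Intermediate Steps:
z = √41 ≈ 6.4031
s = -6 (s = -6 + (-3 + 3)*(-2) = -6 + 0*(-2) = -6 + 0 = -6)
V = 19/3 (V = -38/(-6) = -38*(-⅙) = 19/3 ≈ 6.3333)
z*V = √41*(19/3) = 19*√41/3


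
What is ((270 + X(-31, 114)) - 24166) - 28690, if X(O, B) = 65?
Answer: -52521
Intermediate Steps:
((270 + X(-31, 114)) - 24166) - 28690 = ((270 + 65) - 24166) - 28690 = (335 - 24166) - 28690 = -23831 - 28690 = -52521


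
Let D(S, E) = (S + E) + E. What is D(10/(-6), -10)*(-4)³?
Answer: 4160/3 ≈ 1386.7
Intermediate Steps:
D(S, E) = S + 2*E (D(S, E) = (E + S) + E = S + 2*E)
D(10/(-6), -10)*(-4)³ = (10/(-6) + 2*(-10))*(-4)³ = (10*(-⅙) - 20)*(-64) = (-5/3 - 20)*(-64) = -65/3*(-64) = 4160/3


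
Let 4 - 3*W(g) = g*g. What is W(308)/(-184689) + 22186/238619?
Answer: 3880880978/14690101497 ≈ 0.26418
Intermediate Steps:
W(g) = 4/3 - g²/3 (W(g) = 4/3 - g*g/3 = 4/3 - g²/3)
W(308)/(-184689) + 22186/238619 = (4/3 - ⅓*308²)/(-184689) + 22186/238619 = (4/3 - ⅓*94864)*(-1/184689) + 22186*(1/238619) = (4/3 - 94864/3)*(-1/184689) + 22186/238619 = -31620*(-1/184689) + 22186/238619 = 10540/61563 + 22186/238619 = 3880880978/14690101497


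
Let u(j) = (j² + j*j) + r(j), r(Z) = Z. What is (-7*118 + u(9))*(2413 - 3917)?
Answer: 985120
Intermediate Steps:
u(j) = j + 2*j² (u(j) = (j² + j*j) + j = (j² + j²) + j = 2*j² + j = j + 2*j²)
(-7*118 + u(9))*(2413 - 3917) = (-7*118 + 9*(1 + 2*9))*(2413 - 3917) = (-826 + 9*(1 + 18))*(-1504) = (-826 + 9*19)*(-1504) = (-826 + 171)*(-1504) = -655*(-1504) = 985120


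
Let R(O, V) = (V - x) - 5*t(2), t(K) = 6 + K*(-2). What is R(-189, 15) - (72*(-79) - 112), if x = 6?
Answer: 5799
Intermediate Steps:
t(K) = 6 - 2*K
R(O, V) = -16 + V (R(O, V) = (V - 1*6) - 5*(6 - 2*2) = (V - 6) - 5*(6 - 4) = (-6 + V) - 5*2 = (-6 + V) - 10 = -16 + V)
R(-189, 15) - (72*(-79) - 112) = (-16 + 15) - (72*(-79) - 112) = -1 - (-5688 - 112) = -1 - 1*(-5800) = -1 + 5800 = 5799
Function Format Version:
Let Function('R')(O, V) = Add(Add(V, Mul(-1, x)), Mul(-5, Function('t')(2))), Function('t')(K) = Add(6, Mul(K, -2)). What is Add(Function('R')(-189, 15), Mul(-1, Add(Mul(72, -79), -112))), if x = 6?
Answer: 5799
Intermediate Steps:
Function('t')(K) = Add(6, Mul(-2, K))
Function('R')(O, V) = Add(-16, V) (Function('R')(O, V) = Add(Add(V, Mul(-1, 6)), Mul(-5, Add(6, Mul(-2, 2)))) = Add(Add(V, -6), Mul(-5, Add(6, -4))) = Add(Add(-6, V), Mul(-5, 2)) = Add(Add(-6, V), -10) = Add(-16, V))
Add(Function('R')(-189, 15), Mul(-1, Add(Mul(72, -79), -112))) = Add(Add(-16, 15), Mul(-1, Add(Mul(72, -79), -112))) = Add(-1, Mul(-1, Add(-5688, -112))) = Add(-1, Mul(-1, -5800)) = Add(-1, 5800) = 5799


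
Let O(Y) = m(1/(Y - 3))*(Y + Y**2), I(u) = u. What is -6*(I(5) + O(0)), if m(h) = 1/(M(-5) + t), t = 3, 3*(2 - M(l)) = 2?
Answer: -30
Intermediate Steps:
M(l) = 4/3 (M(l) = 2 - 1/3*2 = 2 - 2/3 = 4/3)
m(h) = 3/13 (m(h) = 1/(4/3 + 3) = 1/(13/3) = 3/13)
O(Y) = 3*Y/13 + 3*Y**2/13 (O(Y) = 3*(Y + Y**2)/13 = 3*Y/13 + 3*Y**2/13)
-6*(I(5) + O(0)) = -6*(5 + (3/13)*0*(1 + 0)) = -6*(5 + (3/13)*0*1) = -6*(5 + 0) = -6*5 = -30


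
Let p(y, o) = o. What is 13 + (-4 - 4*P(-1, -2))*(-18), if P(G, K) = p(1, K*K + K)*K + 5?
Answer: 157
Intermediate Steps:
P(G, K) = 5 + K*(K + K²) (P(G, K) = (K*K + K)*K + 5 = (K² + K)*K + 5 = (K + K²)*K + 5 = K*(K + K²) + 5 = 5 + K*(K + K²))
13 + (-4 - 4*P(-1, -2))*(-18) = 13 + (-4 - 4*(5 + (-2)²*(1 - 2)))*(-18) = 13 + (-4 - 4*(5 + 4*(-1)))*(-18) = 13 + (-4 - 4*(5 - 4))*(-18) = 13 + (-4 - 4*1)*(-18) = 13 + (-4 - 4)*(-18) = 13 - 8*(-18) = 13 + 144 = 157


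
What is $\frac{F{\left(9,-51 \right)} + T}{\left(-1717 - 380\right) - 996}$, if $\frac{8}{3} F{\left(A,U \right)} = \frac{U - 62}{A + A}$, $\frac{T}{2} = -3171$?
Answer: $\frac{304529}{148464} \approx 2.0512$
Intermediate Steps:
$T = -6342$ ($T = 2 \left(-3171\right) = -6342$)
$F{\left(A,U \right)} = \frac{3 \left(-62 + U\right)}{16 A}$ ($F{\left(A,U \right)} = \frac{3 \frac{U - 62}{A + A}}{8} = \frac{3 \frac{-62 + U}{2 A}}{8} = \frac{3 \left(-62 + U\right)}{16 A}$)
$\frac{F{\left(9,-51 \right)} + T}{\left(-1717 - 380\right) - 996} = \frac{\frac{3 \left(-62 - 51\right)}{16 \cdot 9} - 6342}{\left(-1717 - 380\right) - 996} = \frac{\frac{3}{16} \cdot \frac{1}{9} \left(-113\right) - 6342}{\left(-1717 - 380\right) - 996} = \frac{- \frac{113}{48} - 6342}{-2097 - 996} = - \frac{304529}{48 \left(-3093\right)} = \left(- \frac{304529}{48}\right) \left(- \frac{1}{3093}\right) = \frac{304529}{148464}$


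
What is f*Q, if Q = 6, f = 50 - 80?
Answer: -180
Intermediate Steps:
f = -30
f*Q = -30*6 = -180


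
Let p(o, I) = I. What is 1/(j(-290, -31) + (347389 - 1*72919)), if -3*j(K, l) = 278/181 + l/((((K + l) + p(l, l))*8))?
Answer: 1529088/419687994901 ≈ 3.6434e-6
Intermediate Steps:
j(K, l) = -278/543 - l/(3*(8*K + 16*l)) (j(K, l) = -(278/181 + l/((((K + l) + l)*8)))/3 = -(278*(1/181) + l/(((K + 2*l)*8)))/3 = -(278/181 + l/(8*K + 16*l))/3 = -278/543 - l/(3*(8*K + 16*l)))
1/(j(-290, -31) + (347389 - 1*72919)) = 1/((-4629*(-31) - 2224*(-290))/(4344*(-290 + 2*(-31))) + (347389 - 1*72919)) = 1/((143499 + 644960)/(4344*(-290 - 62)) + (347389 - 72919)) = 1/((1/4344)*788459/(-352) + 274470) = 1/((1/4344)*(-1/352)*788459 + 274470) = 1/(-788459/1529088 + 274470) = 1/(419687994901/1529088) = 1529088/419687994901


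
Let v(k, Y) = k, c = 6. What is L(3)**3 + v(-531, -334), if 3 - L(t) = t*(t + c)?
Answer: -14355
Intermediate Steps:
L(t) = 3 - t*(6 + t) (L(t) = 3 - t*(t + 6) = 3 - t*(6 + t))
L(3)**3 + v(-531, -334) = (3 - 1*3**2 - 6*3)**3 - 531 = (3 - 1*9 - 18)**3 - 531 = (3 - 9 - 18)**3 - 531 = (-24)**3 - 531 = -13824 - 531 = -14355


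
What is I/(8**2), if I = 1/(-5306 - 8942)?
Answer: -1/911872 ≈ -1.0966e-6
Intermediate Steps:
I = -1/14248 (I = 1/(-14248) = -1/14248 ≈ -7.0185e-5)
I/(8**2) = -1/(14248*(8**2)) = -1/14248/64 = -1/14248*1/64 = -1/911872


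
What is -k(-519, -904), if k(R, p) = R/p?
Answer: -519/904 ≈ -0.57411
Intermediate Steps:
-k(-519, -904) = -(-519)/(-904) = -(-519)*(-1)/904 = -1*519/904 = -519/904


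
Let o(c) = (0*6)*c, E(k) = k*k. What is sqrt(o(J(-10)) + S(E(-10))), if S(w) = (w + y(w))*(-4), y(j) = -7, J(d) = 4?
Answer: 2*I*sqrt(93) ≈ 19.287*I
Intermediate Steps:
E(k) = k**2
S(w) = 28 - 4*w (S(w) = (w - 7)*(-4) = (-7 + w)*(-4) = 28 - 4*w)
o(c) = 0 (o(c) = 0*c = 0)
sqrt(o(J(-10)) + S(E(-10))) = sqrt(0 + (28 - 4*(-10)**2)) = sqrt(0 + (28 - 4*100)) = sqrt(0 + (28 - 400)) = sqrt(0 - 372) = sqrt(-372) = 2*I*sqrt(93)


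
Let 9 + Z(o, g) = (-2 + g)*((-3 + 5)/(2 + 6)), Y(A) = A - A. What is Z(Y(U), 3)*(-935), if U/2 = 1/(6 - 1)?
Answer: 32725/4 ≈ 8181.3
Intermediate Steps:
U = 2/5 (U = 2/(6 - 1) = 2/5 ≈ 0.40000)
Y(A) = 0
Z(o, g) = -19/2 + g/4 (Z(o, g) = -9 + (-2 + g)*((-3 + 5)/(2 + 6)) = -9 + (-2 + g)*(2/8) = -9 + (-2 + g)*(2*(1/8)) = -9 + (-2 + g)*(1/4) = -9 + (-1/2 + g/4) = -19/2 + g/4)
Z(Y(U), 3)*(-935) = (-19/2 + (1/4)*3)*(-935) = (-19/2 + 3/4)*(-935) = -35/4*(-935) = 32725/4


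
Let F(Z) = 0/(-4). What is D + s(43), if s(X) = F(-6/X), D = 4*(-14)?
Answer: -56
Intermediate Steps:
F(Z) = 0 (F(Z) = 0*(-1/4) = 0)
D = -56
s(X) = 0
D + s(43) = -56 + 0 = -56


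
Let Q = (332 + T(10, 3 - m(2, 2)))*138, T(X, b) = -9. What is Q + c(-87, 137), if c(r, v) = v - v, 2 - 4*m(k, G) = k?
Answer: 44574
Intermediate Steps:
m(k, G) = 1/2 - k/4
c(r, v) = 0
Q = 44574 (Q = (332 - 9)*138 = 323*138 = 44574)
Q + c(-87, 137) = 44574 + 0 = 44574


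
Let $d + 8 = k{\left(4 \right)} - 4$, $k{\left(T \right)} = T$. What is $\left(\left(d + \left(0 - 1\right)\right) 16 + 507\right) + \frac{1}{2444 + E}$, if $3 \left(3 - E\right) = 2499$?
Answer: $\frac{585883}{1614} \approx 363.0$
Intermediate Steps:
$E = -830$ ($E = 3 - 833 = -830$)
$d = -8$ ($d = -8 + \left(4 - 4\right) = -8 + 0 = -8$)
$\left(\left(d + \left(0 - 1\right)\right) 16 + 507\right) + \frac{1}{2444 + E} = \left(\left(-8 + \left(0 - 1\right)\right) 16 + 507\right) + \frac{1}{2444 - 830} = \left(\left(-8 + \left(0 - 1\right)\right) 16 + 507\right) + \frac{1}{1614} = \left(\left(-8 - 1\right) 16 + 507\right) + \frac{1}{1614} = \left(\left(-9\right) 16 + 507\right) + \frac{1}{1614} = \left(-144 + 507\right) + \frac{1}{1614} = 363 + \frac{1}{1614} = \frac{585883}{1614}$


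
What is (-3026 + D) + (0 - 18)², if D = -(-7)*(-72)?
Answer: -3206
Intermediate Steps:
D = -504 (D = -7*72 = -504)
(-3026 + D) + (0 - 18)² = (-3026 - 504) + (0 - 18)² = -3530 + (-18)² = -3530 + 324 = -3206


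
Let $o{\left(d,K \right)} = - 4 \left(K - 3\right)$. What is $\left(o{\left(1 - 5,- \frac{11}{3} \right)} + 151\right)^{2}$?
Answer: $\frac{284089}{9} \approx 31565.0$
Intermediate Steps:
$o{\left(d,K \right)} = 12 - 4 K$ ($o{\left(d,K \right)} = - 4 \left(-3 + K\right) = 12 - 4 K$)
$\left(o{\left(1 - 5,- \frac{11}{3} \right)} + 151\right)^{2} = \left(\left(12 - 4 \left(- \frac{11}{3}\right)\right) + 151\right)^{2} = \left(\left(12 - 4 \left(\left(-11\right) \frac{1}{3}\right)\right) + 151\right)^{2} = \left(\left(12 - - \frac{44}{3}\right) + 151\right)^{2} = \left(\left(12 + \frac{44}{3}\right) + 151\right)^{2} = \left(\frac{80}{3} + 151\right)^{2} = \left(\frac{533}{3}\right)^{2} = \frac{284089}{9}$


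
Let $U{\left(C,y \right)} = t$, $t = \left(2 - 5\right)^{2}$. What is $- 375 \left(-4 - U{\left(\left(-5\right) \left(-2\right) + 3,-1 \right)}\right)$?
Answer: $4875$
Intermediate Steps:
$t = 9$ ($t = \left(-3\right)^{2} = 9$)
$U{\left(C,y \right)} = 9$
$- 375 \left(-4 - U{\left(\left(-5\right) \left(-2\right) + 3,-1 \right)}\right) = - 375 \left(-4 - 9\right) = \left(-375\right) \left(-13\right) = 4875$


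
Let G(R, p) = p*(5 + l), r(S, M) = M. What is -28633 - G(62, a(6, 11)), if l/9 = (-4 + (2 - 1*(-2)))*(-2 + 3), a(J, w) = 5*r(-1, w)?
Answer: -28908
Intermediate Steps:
a(J, w) = 5*w
l = 0 (l = 9*((-4 + (2 - 1*(-2)))*(-2 + 3)) = 9*((-4 + (2 + 2))*1) = 9*((-4 + 4)*1) = 9*(0*1) = 9*0 = 0)
G(R, p) = 5*p (G(R, p) = p*(5 + 0) = p*5 = 5*p)
-28633 - G(62, a(6, 11)) = -28633 - 5*5*11 = -28633 - 5*55 = -28633 - 1*275 = -28633 - 275 = -28908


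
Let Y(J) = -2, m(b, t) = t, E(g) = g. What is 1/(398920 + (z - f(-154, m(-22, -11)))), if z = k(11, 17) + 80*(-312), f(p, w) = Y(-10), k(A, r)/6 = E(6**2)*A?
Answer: 1/376338 ≈ 2.6572e-6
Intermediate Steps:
k(A, r) = 216*A (k(A, r) = 6*(6**2*A) = 6*(36*A) = 216*A)
f(p, w) = -2
z = -22584 (z = 216*11 + 80*(-312) = 2376 - 24960 = -22584)
1/(398920 + (z - f(-154, m(-22, -11)))) = 1/(398920 + (-22584 - 1*(-2))) = 1/(398920 + (-22584 + 2)) = 1/(398920 - 22582) = 1/376338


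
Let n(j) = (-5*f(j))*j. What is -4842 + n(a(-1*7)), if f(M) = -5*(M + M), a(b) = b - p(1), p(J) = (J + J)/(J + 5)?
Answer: -19378/9 ≈ -2153.1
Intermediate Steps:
p(J) = 2*J/(5 + J) (p(J) = (2*J)/(5 + J) = 2*J/(5 + J))
a(b) = -1/3 + b (a(b) = b - 2/(5 + 1) = b - 2/6 = b - 1*1/3 = b - 1/3 = -1/3 + b)
f(M) = -10*M
n(j) = 50*j**2 (n(j) = (-(-50)*j)*j = (50*j)*j = 50*j**2)
-4842 + n(a(-1*7)) = -4842 + 50*(-1/3 - 1*7)**2 = -4842 + 50*(-1/3 - 7)**2 = -4842 + 50*(-22/3)**2 = -4842 + 50*(484/9) = -4842 + 24200/9 = -19378/9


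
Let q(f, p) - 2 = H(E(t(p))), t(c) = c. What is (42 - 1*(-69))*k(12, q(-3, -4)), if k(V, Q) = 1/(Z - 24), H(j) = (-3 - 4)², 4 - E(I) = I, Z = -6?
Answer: -37/10 ≈ -3.7000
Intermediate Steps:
E(I) = 4 - I
H(j) = 49 (H(j) = (-7)² = 49)
q(f, p) = 51 (q(f, p) = 2 + 49 = 51)
k(V, Q) = -1/30 (k(V, Q) = 1/(-6 - 24) = 1/(-30) = -1/30)
(42 - 1*(-69))*k(12, q(-3, -4)) = (42 - 1*(-69))*(-1/30) = (42 + 69)*(-1/30) = 111*(-1/30) = -37/10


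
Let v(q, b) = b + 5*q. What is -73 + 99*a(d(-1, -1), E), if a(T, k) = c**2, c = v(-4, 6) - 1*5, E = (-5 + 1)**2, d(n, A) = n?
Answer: 35666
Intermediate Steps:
E = 16 (E = (-4)**2 = 16)
c = -19 (c = (6 + 5*(-4)) - 1*5 = (6 - 20) - 5 = -14 - 5 = -19)
a(T, k) = 361 (a(T, k) = (-19)**2 = 361)
-73 + 99*a(d(-1, -1), E) = -73 + 99*361 = -73 + 35739 = 35666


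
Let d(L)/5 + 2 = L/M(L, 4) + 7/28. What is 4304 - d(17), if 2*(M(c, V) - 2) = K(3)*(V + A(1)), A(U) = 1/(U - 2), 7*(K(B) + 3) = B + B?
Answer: 17531/4 ≈ 4382.8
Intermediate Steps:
K(B) = -3 + 2*B/7 (K(B) = -3 + (B + B)/7 = -3 + (2*B)/7 = -3 + 2*B/7)
A(U) = 1/(-2 + U)
M(c, V) = 43/14 - 15*V/14 (M(c, V) = 2 + ((-3 + (2/7)*3)*(V + 1/(-2 + 1)))/2 = 2 + ((-3 + 6/7)*(V + 1/(-1)))/2 = 2 + (-15*(V - 1)/7)/2 = 2 + (-15*(-1 + V)/7)/2 = 2 + (15/7 - 15*V/7)/2 = 2 + (15/14 - 15*V/14) = 43/14 - 15*V/14)
d(L) = -35/4 - 70*L/17 (d(L) = -10 + 5*(L/(43/14 - 15/14*4) + 7/28) = -10 + 5*(L/(43/14 - 30/7) + 7*(1/28)) = -10 + 5*(L/(-17/14) + 1/4) = -10 + 5*(L*(-14/17) + 1/4) = -10 + 5*(-14*L/17 + 1/4) = -10 + 5*(1/4 - 14*L/17) = -10 + (5/4 - 70*L/17) = -35/4 - 70*L/17)
4304 - d(17) = 4304 - (-35/4 - 70/17*17) = 4304 - (-35/4 - 70) = 4304 - 1*(-315/4) = 4304 + 315/4 = 17531/4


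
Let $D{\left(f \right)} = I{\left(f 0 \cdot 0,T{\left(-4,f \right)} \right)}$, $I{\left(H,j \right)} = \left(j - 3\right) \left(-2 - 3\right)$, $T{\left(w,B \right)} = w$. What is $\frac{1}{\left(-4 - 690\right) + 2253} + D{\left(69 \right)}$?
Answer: $\frac{54566}{1559} \approx 35.001$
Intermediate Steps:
$I{\left(H,j \right)} = 15 - 5 j$ ($I{\left(H,j \right)} = \left(-3 + j\right) \left(-5\right) = 15 - 5 j$)
$D{\left(f \right)} = 35$ ($D{\left(f \right)} = 15 - -20 = 15 + 20 = 35$)
$\frac{1}{\left(-4 - 690\right) + 2253} + D{\left(69 \right)} = \frac{1}{\left(-4 - 690\right) + 2253} + 35 = \frac{1}{-694 + 2253} + 35 = \frac{1}{1559} + 35 = \frac{54566}{1559}$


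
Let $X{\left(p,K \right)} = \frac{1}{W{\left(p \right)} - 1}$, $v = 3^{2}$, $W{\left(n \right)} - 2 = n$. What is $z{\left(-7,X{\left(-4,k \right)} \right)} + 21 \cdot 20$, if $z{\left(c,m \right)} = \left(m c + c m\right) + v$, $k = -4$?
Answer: $\frac{1301}{3} \approx 433.67$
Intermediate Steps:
$W{\left(n \right)} = 2 + n$
$v = 9$
$X{\left(p,K \right)} = \frac{1}{1 + p}$ ($X{\left(p,K \right)} = \frac{1}{\left(2 + p\right) - 1} = \frac{1}{1 + p}$)
$z{\left(c,m \right)} = 9 + 2 c m$ ($z{\left(c,m \right)} = \left(m c + c m\right) + 9 = \left(c m + c m\right) + 9 = 2 c m + 9 = 9 + 2 c m$)
$z{\left(-7,X{\left(-4,k \right)} \right)} + 21 \cdot 20 = \left(9 + 2 \left(-7\right) \frac{1}{1 - 4}\right) + 21 \cdot 20 = \left(9 + 2 \left(-7\right) \frac{1}{-3}\right) + 420 = \left(9 + 2 \left(-7\right) \left(- \frac{1}{3}\right)\right) + 420 = \left(9 + \frac{14}{3}\right) + 420 = \frac{41}{3} + 420 = \frac{1301}{3}$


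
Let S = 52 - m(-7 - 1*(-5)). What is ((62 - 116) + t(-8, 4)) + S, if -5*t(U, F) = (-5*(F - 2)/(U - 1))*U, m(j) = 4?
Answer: -38/9 ≈ -4.2222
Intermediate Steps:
t(U, F) = U*(-2 + F)/(-1 + U) (t(U, F) = -(-5*(F - 2)/(U - 1))*U/5 = -(-5*(-2 + F)/(-1 + U))*U/5 = -(-1)*U*(-2 + F)/(-1 + U) = U*(-2 + F)/(-1 + U))
S = 48 (S = 52 - 1*4 = 52 - 4 = 48)
((62 - 116) + t(-8, 4)) + S = ((62 - 116) - 8*(-2 + 4)/(-1 - 8)) + 48 = (-54 - 8*2/(-9)) + 48 = (-54 - 8*(-⅑)*2) + 48 = (-54 + 16/9) + 48 = -470/9 + 48 = -38/9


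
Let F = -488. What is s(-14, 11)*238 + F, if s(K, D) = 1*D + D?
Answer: 4748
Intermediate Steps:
s(K, D) = 2*D (s(K, D) = D + D = 2*D)
s(-14, 11)*238 + F = (2*11)*238 - 488 = 22*238 - 488 = 5236 - 488 = 4748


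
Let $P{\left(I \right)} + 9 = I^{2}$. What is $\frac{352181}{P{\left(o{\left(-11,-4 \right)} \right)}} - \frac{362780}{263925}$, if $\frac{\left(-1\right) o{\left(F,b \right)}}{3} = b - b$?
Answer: $- \frac{121506713}{3105} \approx -39133.0$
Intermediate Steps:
$o{\left(F,b \right)} = 0$ ($o{\left(F,b \right)} = - 3 \left(b - b\right) = \left(-3\right) 0 = 0$)
$P{\left(I \right)} = -9 + I^{2}$
$\frac{352181}{P{\left(o{\left(-11,-4 \right)} \right)}} - \frac{362780}{263925} = \frac{352181}{-9 + 0^{2}} - \frac{362780}{263925} = \frac{352181}{-9 + 0} - \frac{4268}{3105} = \frac{352181}{-9} - \frac{4268}{3105} = 352181 \left(- \frac{1}{9}\right) - \frac{4268}{3105} = - \frac{352181}{9} - \frac{4268}{3105} = - \frac{121506713}{3105}$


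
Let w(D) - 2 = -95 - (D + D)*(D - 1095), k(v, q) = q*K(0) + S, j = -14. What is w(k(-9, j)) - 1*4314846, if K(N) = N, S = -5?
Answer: -4325939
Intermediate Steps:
k(v, q) = -5 (k(v, q) = q*0 - 5 = 0 - 5 = -5)
w(D) = -93 - 2*D*(-1095 + D) (w(D) = 2 + (-95 - (D + D)*(D - 1095)) = 2 + (-95 - 2*D*(-1095 + D)) = -93 - 2*D*(-1095 + D))
w(k(-9, j)) - 1*4314846 = (-93 - 2*(-5)² + 2190*(-5)) - 1*4314846 = (-93 - 2*25 - 10950) - 4314846 = (-93 - 50 - 10950) - 4314846 = -11093 - 4314846 = -4325939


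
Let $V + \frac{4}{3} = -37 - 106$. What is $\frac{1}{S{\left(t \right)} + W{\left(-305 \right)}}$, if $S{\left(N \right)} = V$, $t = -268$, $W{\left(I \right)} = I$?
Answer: $- \frac{3}{1348} \approx -0.0022255$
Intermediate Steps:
$V = - \frac{433}{3}$ ($V = - \frac{4}{3} - 143 = - \frac{433}{3} \approx -144.33$)
$S{\left(N \right)} = - \frac{433}{3}$
$\frac{1}{S{\left(t \right)} + W{\left(-305 \right)}} = \frac{1}{- \frac{433}{3} - 305} = \frac{1}{- \frac{1348}{3}} = - \frac{3}{1348}$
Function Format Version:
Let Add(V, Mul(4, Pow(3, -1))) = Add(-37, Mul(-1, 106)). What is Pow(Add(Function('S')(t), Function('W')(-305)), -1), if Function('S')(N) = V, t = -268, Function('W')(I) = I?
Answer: Rational(-3, 1348) ≈ -0.0022255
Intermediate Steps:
V = Rational(-433, 3) (V = Add(Rational(-4, 3), Add(-37, Mul(-1, 106))) = Add(Rational(-4, 3), Add(-37, -106)) = Add(Rational(-4, 3), -143) = Rational(-433, 3) ≈ -144.33)
Function('S')(N) = Rational(-433, 3)
Pow(Add(Function('S')(t), Function('W')(-305)), -1) = Pow(Add(Rational(-433, 3), -305), -1) = Pow(Rational(-1348, 3), -1) = Rational(-3, 1348)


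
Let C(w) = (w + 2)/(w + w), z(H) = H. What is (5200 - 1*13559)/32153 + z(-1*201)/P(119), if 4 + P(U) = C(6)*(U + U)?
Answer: -23266835/14918992 ≈ -1.5595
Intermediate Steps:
C(w) = (2 + w)/(2*w) (C(w) = (2 + w)/((2*w)) = (2 + w)*(1/(2*w)) = (2 + w)/(2*w))
P(U) = -4 + 4*U/3 (P(U) = -4 + ((½)*(2 + 6)/6)*(U + U) = -4 + ((½)*(⅙)*8)*(2*U) = -4 + 2*(2*U)/3 = -4 + 4*U/3)
(5200 - 1*13559)/32153 + z(-1*201)/P(119) = (5200 - 1*13559)/32153 + (-1*201)/(-4 + (4/3)*119) = (5200 - 13559)*(1/32153) - 201/(-4 + 476/3) = -8359*1/32153 - 201/464/3 = -8359/32153 - 201*3/464 = -8359/32153 - 603/464 = -23266835/14918992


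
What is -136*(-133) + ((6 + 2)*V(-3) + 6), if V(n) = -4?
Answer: 18062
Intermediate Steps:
-136*(-133) + ((6 + 2)*V(-3) + 6) = -136*(-133) + ((6 + 2)*(-4) + 6) = 18088 + (8*(-4) + 6) = 18088 + (-32 + 6) = 18088 - 26 = 18062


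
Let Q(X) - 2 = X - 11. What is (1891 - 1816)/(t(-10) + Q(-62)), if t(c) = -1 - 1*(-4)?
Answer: -75/68 ≈ -1.1029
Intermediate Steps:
t(c) = 3 (t(c) = -1 + 4 = 3)
Q(X) = -9 + X (Q(X) = 2 + (X - 11) = 2 + (-11 + X) = -9 + X)
(1891 - 1816)/(t(-10) + Q(-62)) = (1891 - 1816)/(3 + (-9 - 62)) = 75/(3 - 71) = 75/(-68) = 75*(-1/68) = -75/68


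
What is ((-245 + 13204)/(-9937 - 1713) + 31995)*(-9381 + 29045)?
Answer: 3664669473112/5825 ≈ 6.2913e+8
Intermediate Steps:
((-245 + 13204)/(-9937 - 1713) + 31995)*(-9381 + 29045) = (12959/(-11650) + 31995)*19664 = (12959*(-1/11650) + 31995)*19664 = (-12959/11650 + 31995)*19664 = (372728791/11650)*19664 = 3664669473112/5825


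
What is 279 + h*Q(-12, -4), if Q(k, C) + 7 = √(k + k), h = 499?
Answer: -3214 + 998*I*√6 ≈ -3214.0 + 2444.6*I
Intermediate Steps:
Q(k, C) = -7 + √2*√k (Q(k, C) = -7 + √(k + k) = -7 + √(2*k) = -7 + √2*√k)
279 + h*Q(-12, -4) = 279 + 499*(-7 + √2*√(-12)) = 279 + 499*(-7 + √2*(2*I*√3)) = 279 + 499*(-7 + 2*I*√6) = 279 + (-3493 + 998*I*√6) = -3214 + 998*I*√6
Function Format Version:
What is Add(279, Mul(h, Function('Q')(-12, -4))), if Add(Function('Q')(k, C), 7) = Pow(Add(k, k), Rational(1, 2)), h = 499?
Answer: Add(-3214, Mul(998, I, Pow(6, Rational(1, 2)))) ≈ Add(-3214.0, Mul(2444.6, I))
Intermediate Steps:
Function('Q')(k, C) = Add(-7, Mul(Pow(2, Rational(1, 2)), Pow(k, Rational(1, 2)))) (Function('Q')(k, C) = Add(-7, Pow(Add(k, k), Rational(1, 2))) = Add(-7, Pow(Mul(2, k), Rational(1, 2))) = Add(-7, Mul(Pow(2, Rational(1, 2)), Pow(k, Rational(1, 2)))))
Add(279, Mul(h, Function('Q')(-12, -4))) = Add(279, Mul(499, Add(-7, Mul(Pow(2, Rational(1, 2)), Pow(-12, Rational(1, 2)))))) = Add(279, Mul(499, Add(-7, Mul(Pow(2, Rational(1, 2)), Mul(2, I, Pow(3, Rational(1, 2))))))) = Add(279, Mul(499, Add(-7, Mul(2, I, Pow(6, Rational(1, 2)))))) = Add(279, Add(-3493, Mul(998, I, Pow(6, Rational(1, 2))))) = Add(-3214, Mul(998, I, Pow(6, Rational(1, 2))))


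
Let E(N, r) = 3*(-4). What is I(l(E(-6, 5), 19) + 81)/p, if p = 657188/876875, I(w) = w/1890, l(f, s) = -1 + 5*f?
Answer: 876875/62104266 ≈ 0.014119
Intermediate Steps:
E(N, r) = -12
I(w) = w/1890 (I(w) = w*(1/1890) = w/1890)
p = 657188/876875 (p = 657188*(1/876875) = 657188/876875 ≈ 0.74947)
I(l(E(-6, 5), 19) + 81)/p = (((-1 + 5*(-12)) + 81)/1890)/(657188/876875) = (((-1 - 60) + 81)/1890)*(876875/657188) = ((-61 + 81)/1890)*(876875/657188) = ((1/1890)*20)*(876875/657188) = (2/189)*(876875/657188) = 876875/62104266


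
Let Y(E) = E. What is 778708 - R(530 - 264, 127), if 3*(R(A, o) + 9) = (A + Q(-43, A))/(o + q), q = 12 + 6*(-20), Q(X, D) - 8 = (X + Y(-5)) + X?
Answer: 14795562/19 ≈ 7.7871e+5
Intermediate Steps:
Q(X, D) = 3 + 2*X (Q(X, D) = 8 + ((X - 5) + X) = 8 + ((-5 + X) + X) = 8 + (-5 + 2*X) = 3 + 2*X)
q = -108 (q = 12 - 120 = -108)
R(A, o) = -9 + (-83 + A)/(3*(-108 + o)) (R(A, o) = -9 + ((A + (3 + 2*(-43)))/(o - 108))/3 = -9 + ((A + (3 - 86))/(-108 + o))/3 = -9 + ((A - 83)/(-108 + o))/3 = -9 + ((-83 + A)/(-108 + o))/3 = -9 + (-83 + A)/(3*(-108 + o)))
778708 - R(530 - 264, 127) = 778708 - (2833 + (530 - 264) - 27*127)/(3*(-108 + 127)) = 778708 - (2833 + 266 - 3429)/(3*19) = 778708 - (-330)/(3*19) = 778708 - 1*(-110/19) = 778708 + 110/19 = 14795562/19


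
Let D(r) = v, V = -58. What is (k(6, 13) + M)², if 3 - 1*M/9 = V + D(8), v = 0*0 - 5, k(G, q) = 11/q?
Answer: 59799289/169 ≈ 3.5384e+5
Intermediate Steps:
v = -5 (v = 0 - 5 = -5)
D(r) = -5
M = 594 (M = 27 - 9*(-58 - 5) = 27 - 9*(-63) = 27 + 567 = 594)
(k(6, 13) + M)² = (11/13 + 594)² = (7733/13)² = 59799289/169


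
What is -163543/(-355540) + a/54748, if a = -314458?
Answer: -25712186289/4866275980 ≈ -5.2838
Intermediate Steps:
-163543/(-355540) + a/54748 = -163543/(-355540) - 314458/54748 = -163543*(-1/355540) - 314458*1/54748 = 163543/355540 - 157229/27374 = -25712186289/4866275980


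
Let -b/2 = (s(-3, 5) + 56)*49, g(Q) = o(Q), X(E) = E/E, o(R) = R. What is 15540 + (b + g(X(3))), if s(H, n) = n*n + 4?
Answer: 7211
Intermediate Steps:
s(H, n) = 4 + n**2 (s(H, n) = n**2 + 4 = 4 + n**2)
X(E) = 1
g(Q) = Q
b = -8330 (b = -2*((4 + 5**2) + 56)*49 = -2*((4 + 25) + 56)*49 = -2*(29 + 56)*49 = -170*49 = -2*4165 = -8330)
15540 + (b + g(X(3))) = 15540 + (-8330 + 1) = 15540 - 8329 = 7211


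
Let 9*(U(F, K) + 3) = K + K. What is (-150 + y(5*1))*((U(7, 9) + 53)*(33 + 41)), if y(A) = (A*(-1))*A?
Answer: -673400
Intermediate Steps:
U(F, K) = -3 + 2*K/9 (U(F, K) = -3 + (K + K)/9 = -3 + (2*K)/9 = -3 + 2*K/9)
y(A) = -A**2 (y(A) = (-A)*A = -A**2)
(-150 + y(5*1))*((U(7, 9) + 53)*(33 + 41)) = (-150 - (5*1)**2)*(((-3 + (2/9)*9) + 53)*(33 + 41)) = (-150 - 1*5**2)*(((-3 + 2) + 53)*74) = (-150 - 1*25)*((-1 + 53)*74) = (-150 - 25)*(52*74) = -175*3848 = -673400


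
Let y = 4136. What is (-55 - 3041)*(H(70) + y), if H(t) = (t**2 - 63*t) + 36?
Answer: -14433552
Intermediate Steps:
H(t) = 36 + t**2 - 63*t
(-55 - 3041)*(H(70) + y) = (-55 - 3041)*((36 + 70**2 - 63*70) + 4136) = -3096*((36 + 4900 - 4410) + 4136) = -3096*(526 + 4136) = -3096*4662 = -14433552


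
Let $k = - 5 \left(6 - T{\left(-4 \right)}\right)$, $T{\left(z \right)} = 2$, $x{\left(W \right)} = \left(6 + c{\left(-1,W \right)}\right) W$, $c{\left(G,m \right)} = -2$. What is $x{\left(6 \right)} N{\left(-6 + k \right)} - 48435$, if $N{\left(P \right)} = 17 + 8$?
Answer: $-47835$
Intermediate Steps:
$x{\left(W \right)} = 4 W$ ($x{\left(W \right)} = \left(6 - 2\right) W = 4 W$)
$k = -20$ ($k = - 5 \left(6 - 2\right) = \left(-5\right) 4 = -20$)
$N{\left(P \right)} = 25$
$x{\left(6 \right)} N{\left(-6 + k \right)} - 48435 = 4 \cdot 6 \cdot 25 - 48435 = 24 \cdot 25 - 48435 = 600 - 48435 = -47835$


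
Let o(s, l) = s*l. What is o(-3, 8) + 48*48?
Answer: 2280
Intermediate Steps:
o(s, l) = l*s
o(-3, 8) + 48*48 = 8*(-3) + 48*48 = -24 + 2304 = 2280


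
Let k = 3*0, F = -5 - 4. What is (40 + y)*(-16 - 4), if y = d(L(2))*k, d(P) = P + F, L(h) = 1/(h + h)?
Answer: -800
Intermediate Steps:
L(h) = 1/(2*h)
F = -9
k = 0
d(P) = -9 + P (d(P) = P - 9 = -9 + P)
y = 0 (y = (-9 + (1/2)/2)*0 = (-9 + (1/2)*(1/2))*0 = (-9 + 1/4)*0 = -35/4*0 = 0)
(40 + y)*(-16 - 4) = (40 + 0)*(-16 - 4) = 40*(-20) = -800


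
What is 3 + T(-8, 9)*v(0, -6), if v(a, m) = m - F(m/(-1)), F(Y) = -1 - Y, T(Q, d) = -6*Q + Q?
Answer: 43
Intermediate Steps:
T(Q, d) = -5*Q
v(a, m) = 1 (v(a, m) = m - (-1 - m/(-1)) = m - (-1 - m*(-1)) = m - (-1 - (-1)*m) = m - (-1 + m) = m + (1 - m) = 1)
3 + T(-8, 9)*v(0, -6) = 3 - 5*(-8)*1 = 3 + 40*1 = 3 + 40 = 43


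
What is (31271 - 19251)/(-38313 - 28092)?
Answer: -2404/13281 ≈ -0.18101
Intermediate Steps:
(31271 - 19251)/(-38313 - 28092) = 12020/(-66405) = 12020*(-1/66405) = -2404/13281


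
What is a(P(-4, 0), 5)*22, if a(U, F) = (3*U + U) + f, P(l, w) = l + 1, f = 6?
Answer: -132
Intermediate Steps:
P(l, w) = 1 + l
a(U, F) = 6 + 4*U (a(U, F) = (3*U + U) + 6 = 4*U + 6 = 6 + 4*U)
a(P(-4, 0), 5)*22 = (6 + 4*(1 - 4))*22 = (6 + 4*(-3))*22 = (6 - 12)*22 = -6*22 = -132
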